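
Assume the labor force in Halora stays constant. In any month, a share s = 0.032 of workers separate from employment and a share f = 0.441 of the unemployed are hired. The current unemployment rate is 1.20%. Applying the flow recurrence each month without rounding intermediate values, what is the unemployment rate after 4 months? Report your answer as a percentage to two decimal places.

With a fixed labor force, u_{t+1} = u_t + s·(1−u_t) − f·u_t = u_t·(1−s−f) + s.
Here 1−s−f = 0.527 and s = 0.032.
u_1 = 0.012000 × 0.527 + 0.032 = 0.038324.
u_2 = 0.038324 × 0.527 + 0.032 = 0.052197.
u_3 = 0.052197 × 0.527 + 0.032 = 0.059508.
u_4 = 0.059508 × 0.527 + 0.032 = 0.063361.

Unemployment rate after four months ≈ 6.34%.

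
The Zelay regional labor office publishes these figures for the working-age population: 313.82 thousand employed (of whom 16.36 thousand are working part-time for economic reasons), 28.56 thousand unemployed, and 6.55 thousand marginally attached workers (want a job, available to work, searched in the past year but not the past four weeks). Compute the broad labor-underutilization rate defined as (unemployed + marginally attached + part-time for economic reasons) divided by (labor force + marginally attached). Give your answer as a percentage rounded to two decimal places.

Labor force = 313.82 + 28.56 = 342.38 thousand.
Numerator = 28.56 + 6.55 + 16.36 = 51.47 thousand.
Denominator = 342.38 + 6.55 = 348.93 thousand.
Broad rate = 51.47 / 348.93 = 14.75%.

Broad underutilization rate ≈ 14.75%.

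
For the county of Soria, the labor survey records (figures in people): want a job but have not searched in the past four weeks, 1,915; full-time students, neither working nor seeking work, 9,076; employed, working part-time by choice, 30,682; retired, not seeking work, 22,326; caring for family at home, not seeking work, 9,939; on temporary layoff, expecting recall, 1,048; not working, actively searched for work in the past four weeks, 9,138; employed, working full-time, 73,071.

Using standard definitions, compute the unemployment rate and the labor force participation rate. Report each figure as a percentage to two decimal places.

Unemployment rate ≈ 8.94%; labor force participation rate ≈ 72.48%.

Employed = 30,682 + 73,071 = 103,753.
Unemployed = 1,048 + 9,138 = 10,186 (jobless and actively searching, or on temporary layoff).
Labor force = 103,753 + 10,186 = 113,939.
Not in labor force = 1,915 + 9,076 + 22,326 + 9,939 = 43,256 (those not working and not actively searching are outside the labor force — including those who want a job but have given up searching).
Civilian working-age population = 113,939 + 43,256 = 157,195.
Unemployment rate = 10,186 / 113,939 = 8.94%.
Labor force participation rate = 113,939 / 157,195 = 72.48%.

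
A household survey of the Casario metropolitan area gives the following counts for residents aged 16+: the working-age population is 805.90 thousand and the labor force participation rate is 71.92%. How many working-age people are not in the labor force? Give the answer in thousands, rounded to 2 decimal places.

Share not in the labor force = 1 − 0.7192 = 0.2808.
Not in labor force = 0.2808 × 805.90 ≈ 226.30 thousand.

About 226.30 thousand are not in the labor force.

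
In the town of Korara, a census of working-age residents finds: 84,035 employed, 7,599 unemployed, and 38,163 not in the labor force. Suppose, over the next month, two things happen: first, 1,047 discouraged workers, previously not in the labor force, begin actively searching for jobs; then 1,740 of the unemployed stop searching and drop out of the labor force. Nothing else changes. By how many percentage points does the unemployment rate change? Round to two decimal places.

Initially, labor force = 84,035 + 7,599 = 91,634, so u = 7,599/91,634 = 8.29%.
After the first change, unemployed and labor force both rise by 1,047 → E = 84,035, U = 8,646, labor force = 92,681.
After the second change, unemployed and labor force both fall by 1,740 → E = 84,035, U = 6,906, labor force = 90,941.
New unemployment rate = 6,906 / 90,941 = 7.59%.
Change = 7.59% − 8.29% = −0.70 percentage points.

The unemployment rate changes by −0.70 percentage points.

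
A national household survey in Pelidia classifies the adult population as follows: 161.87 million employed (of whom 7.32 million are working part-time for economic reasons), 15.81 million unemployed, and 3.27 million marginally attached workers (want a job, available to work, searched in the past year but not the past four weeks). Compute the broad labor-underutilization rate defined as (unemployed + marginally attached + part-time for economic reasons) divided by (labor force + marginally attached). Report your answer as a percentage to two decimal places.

Broad underutilization rate ≈ 14.59%.

Labor force = 161.87 + 15.81 = 177.68 million.
Numerator = 15.81 + 3.27 + 7.32 = 26.40 million.
Denominator = 177.68 + 3.27 = 180.95 million.
Broad rate = 26.40 / 180.95 = 14.59%.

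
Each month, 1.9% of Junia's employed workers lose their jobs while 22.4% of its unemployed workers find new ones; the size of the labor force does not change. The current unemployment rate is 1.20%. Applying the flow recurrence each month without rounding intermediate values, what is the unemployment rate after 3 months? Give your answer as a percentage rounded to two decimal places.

With a fixed labor force, u_{t+1} = u_t + s·(1−u_t) − f·u_t = u_t·(1−s−f) + s.
Here 1−s−f = 0.757 and s = 0.019.
u_1 = 0.012000 × 0.757 + 0.019 = 0.028084.
u_2 = 0.028084 × 0.757 + 0.019 = 0.040260.
u_3 = 0.040260 × 0.757 + 0.019 = 0.049477.

Unemployment rate after three months ≈ 4.95%.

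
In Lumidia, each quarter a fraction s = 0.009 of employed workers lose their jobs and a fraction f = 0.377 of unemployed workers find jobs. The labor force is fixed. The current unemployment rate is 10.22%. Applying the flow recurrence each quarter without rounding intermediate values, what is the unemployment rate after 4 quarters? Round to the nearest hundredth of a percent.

With a fixed labor force, u_{t+1} = u_t + s·(1−u_t) − f·u_t = u_t·(1−s−f) + s.
Here 1−s−f = 0.614 and s = 0.009.
u_1 = 0.102200 × 0.614 + 0.009 = 0.071751.
u_2 = 0.071751 × 0.614 + 0.009 = 0.053055.
u_3 = 0.053055 × 0.614 + 0.009 = 0.041576.
u_4 = 0.041576 × 0.614 + 0.009 = 0.034528.

Unemployment rate after four quarters ≈ 3.45%.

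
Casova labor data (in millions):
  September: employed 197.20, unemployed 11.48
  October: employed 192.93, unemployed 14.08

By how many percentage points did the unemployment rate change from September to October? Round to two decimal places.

The unemployment rate changed by +1.30 percentage points.

September: labor force = 197.20 + 11.48 = 208.68; u = 11.48/208.68 = 5.50%.
October: labor force = 192.93 + 14.08 = 207.01; u = 14.08/207.01 = 6.80%.
Change = 6.80% − 5.50% = +1.30 pp.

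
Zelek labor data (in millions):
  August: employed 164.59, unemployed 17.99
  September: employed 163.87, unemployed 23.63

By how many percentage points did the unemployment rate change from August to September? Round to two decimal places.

August: labor force = 164.59 + 17.99 = 182.58; u = 17.99/182.58 = 9.85%.
September: labor force = 163.87 + 23.63 = 187.50; u = 23.63/187.50 = 12.60%.
Change = 12.60% − 9.85% = +2.75 pp.

The unemployment rate changed by +2.75 percentage points.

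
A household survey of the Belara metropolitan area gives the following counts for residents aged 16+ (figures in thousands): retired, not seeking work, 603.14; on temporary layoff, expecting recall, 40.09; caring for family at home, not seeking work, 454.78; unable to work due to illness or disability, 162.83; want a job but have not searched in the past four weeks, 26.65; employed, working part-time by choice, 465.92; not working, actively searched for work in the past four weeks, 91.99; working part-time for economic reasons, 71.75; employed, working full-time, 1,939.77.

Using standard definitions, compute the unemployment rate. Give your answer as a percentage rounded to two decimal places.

Employed = 465.92 + 71.75 + 1,939.77 = 2,477.44 thousand (anyone who worked, including part-time for economic reasons, counts as employed).
Unemployed = 40.09 + 91.99 = 132.08 thousand (jobless and actively searching, or on temporary layoff).
Labor force = 2,477.44 + 132.08 = 2,609.52 thousand.
Unemployment rate = 132.08 / 2,609.52 = 5.06%.

Unemployment rate ≈ 5.06%.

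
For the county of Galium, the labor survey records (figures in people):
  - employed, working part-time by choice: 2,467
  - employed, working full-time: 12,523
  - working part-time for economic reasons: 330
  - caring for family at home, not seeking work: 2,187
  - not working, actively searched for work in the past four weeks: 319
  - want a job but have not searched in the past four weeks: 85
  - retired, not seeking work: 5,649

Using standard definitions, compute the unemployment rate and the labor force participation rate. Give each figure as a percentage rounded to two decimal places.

Employed = 2,467 + 12,523 + 330 = 15,320 (anyone who worked, including part-time for economic reasons, counts as employed).
Unemployed = 319.
Labor force = 15,320 + 319 = 15,639.
Not in labor force = 2,187 + 85 + 5,649 = 7,921 (those not working and not actively searching are outside the labor force — including those who want a job but have given up searching).
Civilian working-age population = 15,639 + 7,921 = 23,560.
Unemployment rate = 319 / 15,639 = 2.04%.
Labor force participation rate = 15,639 / 23,560 = 66.38%.

Unemployment rate ≈ 2.04%; labor force participation rate ≈ 66.38%.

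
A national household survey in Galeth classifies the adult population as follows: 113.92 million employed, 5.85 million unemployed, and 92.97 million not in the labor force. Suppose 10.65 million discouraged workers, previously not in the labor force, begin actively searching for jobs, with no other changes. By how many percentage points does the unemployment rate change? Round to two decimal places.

The unemployment rate changes by +7.77 percentage points.

Initially, labor force = 113.92 + 5.85 = 119.77 million, so u = 5.85/119.77 = 4.88%.
After the change, unemployed and labor force both rise by 10.65 → E = 113.92, U = 16.50, labor force = 130.42 million.
New unemployment rate = 16.50 / 130.42 = 12.65%.
Change = 12.65% − 4.88% = +7.77 percentage points.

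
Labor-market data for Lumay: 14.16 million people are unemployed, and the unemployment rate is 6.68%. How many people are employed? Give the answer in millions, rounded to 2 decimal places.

Labor force = U / u = 14.16 / 0.0668 ≈ 211.98 million.
Employed = labor force − unemployed = 211.98 − 14.16 = 197.82 million.

About 197.82 million are employed.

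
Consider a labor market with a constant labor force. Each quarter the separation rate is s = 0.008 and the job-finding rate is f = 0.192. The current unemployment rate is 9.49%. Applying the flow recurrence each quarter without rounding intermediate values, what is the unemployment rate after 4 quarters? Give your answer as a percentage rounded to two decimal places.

Unemployment rate after four quarters ≈ 6.25%.

With a fixed labor force, u_{t+1} = u_t + s·(1−u_t) − f·u_t = u_t·(1−s−f) + s.
Here 1−s−f = 0.800 and s = 0.008.
u_1 = 0.094900 × 0.800 + 0.008 = 0.083920.
u_2 = 0.083920 × 0.800 + 0.008 = 0.075136.
u_3 = 0.075136 × 0.800 + 0.008 = 0.068109.
u_4 = 0.068109 × 0.800 + 0.008 = 0.062487.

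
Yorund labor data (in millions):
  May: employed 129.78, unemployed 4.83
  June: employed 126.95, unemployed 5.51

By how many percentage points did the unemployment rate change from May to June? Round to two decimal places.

The unemployment rate changed by +0.57 percentage points.

May: labor force = 129.78 + 4.83 = 134.61; u = 4.83/134.61 = 3.59%.
June: labor force = 126.95 + 5.51 = 132.46; u = 5.51/132.46 = 4.16%.
Change = 4.16% − 3.59% = +0.57 pp.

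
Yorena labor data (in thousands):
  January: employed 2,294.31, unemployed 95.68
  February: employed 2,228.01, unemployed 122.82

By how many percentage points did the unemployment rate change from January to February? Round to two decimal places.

The unemployment rate changed by +1.22 percentage points.

January: labor force = 2,294.31 + 95.68 = 2,389.99; u = 95.68/2,389.99 = 4.00%.
February: labor force = 2,228.01 + 122.82 = 2,350.83; u = 122.82/2,350.83 = 5.22%.
Change = 5.22% − 4.00% = +1.22 pp.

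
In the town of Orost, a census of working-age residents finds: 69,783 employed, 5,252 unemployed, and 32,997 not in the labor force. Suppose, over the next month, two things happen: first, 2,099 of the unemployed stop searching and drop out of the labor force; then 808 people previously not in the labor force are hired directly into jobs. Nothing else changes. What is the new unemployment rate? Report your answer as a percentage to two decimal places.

New unemployment rate ≈ 4.28%.

Initially, labor force = 69,783 + 5,252 = 75,035, so u = 5,252/75,035 = 7.00%.
After the first change, unemployed and labor force both fall by 2,099 → E = 69,783, U = 3,153, labor force = 72,936.
After the second change, employed and labor force both rise by 808; unemployed unchanged → E = 70,591, U = 3,153, labor force = 73,744.
New unemployment rate = 3,153 / 73,744 = 4.28%.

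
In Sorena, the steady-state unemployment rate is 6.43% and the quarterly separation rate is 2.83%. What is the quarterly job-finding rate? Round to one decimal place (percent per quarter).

From u* = s/(s+f): f = s·(1−u)/u.
f = 2.83 × (1 − 0.0643) / 0.0643 = 2.6480 / 0.0643 ≈ 41.2% per quarter.

Job-finding rate ≈ 41.2% per quarter.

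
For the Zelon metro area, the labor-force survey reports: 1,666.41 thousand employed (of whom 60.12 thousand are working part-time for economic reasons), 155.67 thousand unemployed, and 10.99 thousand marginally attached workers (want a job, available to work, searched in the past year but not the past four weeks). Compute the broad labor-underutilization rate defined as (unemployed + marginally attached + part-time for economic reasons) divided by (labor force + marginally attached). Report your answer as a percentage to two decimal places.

Labor force = 1,666.41 + 155.67 = 1,822.08 thousand.
Numerator = 155.67 + 10.99 + 60.12 = 226.78 thousand.
Denominator = 1,822.08 + 10.99 = 1,833.07 thousand.
Broad rate = 226.78 / 1,833.07 = 12.37%.

Broad underutilization rate ≈ 12.37%.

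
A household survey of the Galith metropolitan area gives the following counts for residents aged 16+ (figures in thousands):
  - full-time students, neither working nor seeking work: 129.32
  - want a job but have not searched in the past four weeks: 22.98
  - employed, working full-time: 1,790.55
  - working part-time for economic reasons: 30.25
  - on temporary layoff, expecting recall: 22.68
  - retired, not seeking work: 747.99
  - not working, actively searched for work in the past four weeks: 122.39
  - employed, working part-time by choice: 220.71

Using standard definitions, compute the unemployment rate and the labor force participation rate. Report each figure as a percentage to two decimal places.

Unemployment rate ≈ 6.63%; labor force participation rate ≈ 70.83%.

Employed = 1,790.55 + 30.25 + 220.71 = 2,041.51 thousand (anyone who worked, including part-time for economic reasons, counts as employed).
Unemployed = 22.68 + 122.39 = 145.07 thousand (jobless and actively searching, or on temporary layoff).
Labor force = 2,041.51 + 145.07 = 2,186.58 thousand.
Not in labor force = 129.32 + 22.98 + 747.99 = 900.29 thousand (those not working and not actively searching are outside the labor force — including those who want a job but have given up searching).
Civilian working-age population = 2,186.58 + 900.29 = 3,086.87 thousand.
Unemployment rate = 145.07 / 2,186.58 = 6.63%.
Labor force participation rate = 2,186.58 / 3,086.87 = 70.83%.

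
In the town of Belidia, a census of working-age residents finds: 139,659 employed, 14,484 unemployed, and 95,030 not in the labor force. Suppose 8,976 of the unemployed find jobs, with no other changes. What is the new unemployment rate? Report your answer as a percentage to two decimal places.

Initially, labor force = 139,659 + 14,484 = 154,143, so u = 14,484/154,143 = 9.40%.
After the change, unemployed falls and employed rises by 8,976; labor force unchanged → E = 148,635, U = 5,508, labor force = 154,143.
New unemployment rate = 5,508 / 154,143 = 3.57%.

New unemployment rate ≈ 3.57%.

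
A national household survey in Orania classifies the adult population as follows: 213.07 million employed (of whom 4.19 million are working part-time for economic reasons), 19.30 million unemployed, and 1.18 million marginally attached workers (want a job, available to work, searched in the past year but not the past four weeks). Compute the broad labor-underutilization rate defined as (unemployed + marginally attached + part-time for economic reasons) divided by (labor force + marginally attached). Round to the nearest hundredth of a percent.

Broad underutilization rate ≈ 10.56%.

Labor force = 213.07 + 19.30 = 232.37 million.
Numerator = 19.30 + 1.18 + 4.19 = 24.67 million.
Denominator = 232.37 + 1.18 = 233.55 million.
Broad rate = 24.67 / 233.55 = 10.56%.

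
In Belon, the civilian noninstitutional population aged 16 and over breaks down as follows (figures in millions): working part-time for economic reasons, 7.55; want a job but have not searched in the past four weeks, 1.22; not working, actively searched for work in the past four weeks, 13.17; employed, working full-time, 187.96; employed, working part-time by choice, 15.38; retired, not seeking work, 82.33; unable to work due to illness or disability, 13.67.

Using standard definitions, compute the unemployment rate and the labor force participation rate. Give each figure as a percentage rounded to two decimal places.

Unemployment rate ≈ 5.88%; labor force participation rate ≈ 69.74%.

Employed = 7.55 + 187.96 + 15.38 = 210.89 million (anyone who worked, including part-time for economic reasons, counts as employed).
Unemployed = 13.17 million.
Labor force = 210.89 + 13.17 = 224.06 million.
Not in labor force = 1.22 + 82.33 + 13.67 = 97.22 million (those not working and not actively searching are outside the labor force — including those who want a job but have given up searching).
Civilian working-age population = 224.06 + 97.22 = 321.28 million.
Unemployment rate = 13.17 / 224.06 = 5.88%.
Labor force participation rate = 224.06 / 321.28 = 69.74%.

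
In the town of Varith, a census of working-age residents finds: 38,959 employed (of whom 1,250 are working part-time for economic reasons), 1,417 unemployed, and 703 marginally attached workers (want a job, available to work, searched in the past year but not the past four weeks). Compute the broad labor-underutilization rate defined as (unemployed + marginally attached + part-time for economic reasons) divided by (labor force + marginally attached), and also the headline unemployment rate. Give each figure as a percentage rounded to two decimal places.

Labor force = 38,959 + 1,417 = 40,376.
Numerator = 1,417 + 703 + 1,250 = 3,370.
Denominator = 40,376 + 703 = 41,079.
Broad rate = 3,370 / 41,079 = 8.20%.
Headline unemployment rate = 1,417 / 40,376 = 3.51%.

Broad underutilization rate ≈ 8.20%; headline unemployment rate ≈ 3.51%.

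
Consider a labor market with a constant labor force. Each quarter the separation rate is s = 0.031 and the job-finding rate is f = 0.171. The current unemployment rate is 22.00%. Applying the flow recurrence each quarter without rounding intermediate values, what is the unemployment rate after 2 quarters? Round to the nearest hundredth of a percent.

Unemployment rate after two quarters ≈ 19.58%.

With a fixed labor force, u_{t+1} = u_t + s·(1−u_t) − f·u_t = u_t·(1−s−f) + s.
Here 1−s−f = 0.798 and s = 0.031.
u_1 = 0.220000 × 0.798 + 0.031 = 0.206560.
u_2 = 0.206560 × 0.798 + 0.031 = 0.195835.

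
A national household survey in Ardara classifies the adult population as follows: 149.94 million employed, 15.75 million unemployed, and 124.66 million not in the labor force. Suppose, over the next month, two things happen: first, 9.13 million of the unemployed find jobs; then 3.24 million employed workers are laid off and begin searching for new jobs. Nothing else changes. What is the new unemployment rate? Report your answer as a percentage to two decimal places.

Initially, labor force = 149.94 + 15.75 = 165.69 million, so u = 15.75/165.69 = 9.51%.
After the first change, unemployed falls and employed rises by 9.13; labor force unchanged → E = 159.07, U = 6.62, labor force = 165.69 million.
After the second change, employed falls and unemployed rises by 3.24; labor force unchanged → E = 155.83, U = 9.86, labor force = 165.69 million.
New unemployment rate = 9.86 / 165.69 = 5.95%.

New unemployment rate ≈ 5.95%.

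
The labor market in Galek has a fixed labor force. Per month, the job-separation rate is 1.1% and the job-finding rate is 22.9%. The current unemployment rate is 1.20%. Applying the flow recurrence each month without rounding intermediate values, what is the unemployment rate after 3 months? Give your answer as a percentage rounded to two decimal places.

Unemployment rate after three months ≈ 3.10%.

With a fixed labor force, u_{t+1} = u_t + s·(1−u_t) − f·u_t = u_t·(1−s−f) + s.
Here 1−s−f = 0.760 and s = 0.011.
u_1 = 0.012000 × 0.760 + 0.011 = 0.020120.
u_2 = 0.020120 × 0.760 + 0.011 = 0.026291.
u_3 = 0.026291 × 0.760 + 0.011 = 0.030981.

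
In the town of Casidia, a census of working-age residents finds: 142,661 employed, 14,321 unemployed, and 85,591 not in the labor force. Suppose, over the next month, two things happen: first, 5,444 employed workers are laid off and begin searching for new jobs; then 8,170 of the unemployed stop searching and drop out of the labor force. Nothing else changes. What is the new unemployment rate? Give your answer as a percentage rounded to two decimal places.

New unemployment rate ≈ 7.79%.

Initially, labor force = 142,661 + 14,321 = 156,982, so u = 14,321/156,982 = 9.12%.
After the first change, employed falls and unemployed rises by 5,444; labor force unchanged → E = 137,217, U = 19,765, labor force = 156,982.
After the second change, unemployed and labor force both fall by 8,170 → E = 137,217, U = 11,595, labor force = 148,812.
New unemployment rate = 11,595 / 148,812 = 7.79%.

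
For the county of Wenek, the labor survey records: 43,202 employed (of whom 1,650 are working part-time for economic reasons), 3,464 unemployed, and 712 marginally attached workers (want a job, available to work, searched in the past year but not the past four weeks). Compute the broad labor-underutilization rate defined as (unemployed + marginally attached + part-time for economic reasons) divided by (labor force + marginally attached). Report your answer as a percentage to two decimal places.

Broad underutilization rate ≈ 12.30%.

Labor force = 43,202 + 3,464 = 46,666.
Numerator = 3,464 + 712 + 1,650 = 5,826.
Denominator = 46,666 + 712 = 47,378.
Broad rate = 5,826 / 47,378 = 12.30%.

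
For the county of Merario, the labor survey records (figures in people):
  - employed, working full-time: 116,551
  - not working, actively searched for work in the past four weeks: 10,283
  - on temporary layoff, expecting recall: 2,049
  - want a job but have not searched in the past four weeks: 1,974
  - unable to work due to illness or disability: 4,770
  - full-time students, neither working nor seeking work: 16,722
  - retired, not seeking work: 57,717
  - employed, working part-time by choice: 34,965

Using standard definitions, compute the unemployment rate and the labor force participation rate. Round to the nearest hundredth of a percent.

Unemployment rate ≈ 7.53%; labor force participation rate ≈ 66.87%.

Employed = 116,551 + 34,965 = 151,516.
Unemployed = 10,283 + 2,049 = 12,332 (jobless and actively searching, or on temporary layoff).
Labor force = 151,516 + 12,332 = 163,848.
Not in labor force = 1,974 + 4,770 + 16,722 + 57,717 = 81,183 (those not working and not actively searching are outside the labor force — including those who want a job but have given up searching).
Civilian working-age population = 163,848 + 81,183 = 245,031.
Unemployment rate = 12,332 / 163,848 = 7.53%.
Labor force participation rate = 163,848 / 245,031 = 66.87%.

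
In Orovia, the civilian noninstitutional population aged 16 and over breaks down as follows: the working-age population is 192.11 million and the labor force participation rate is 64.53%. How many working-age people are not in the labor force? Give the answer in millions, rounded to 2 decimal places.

About 68.14 million are not in the labor force.

Share not in the labor force = 1 − 0.6453 = 0.3547.
Not in labor force = 0.3547 × 192.11 ≈ 68.14 million.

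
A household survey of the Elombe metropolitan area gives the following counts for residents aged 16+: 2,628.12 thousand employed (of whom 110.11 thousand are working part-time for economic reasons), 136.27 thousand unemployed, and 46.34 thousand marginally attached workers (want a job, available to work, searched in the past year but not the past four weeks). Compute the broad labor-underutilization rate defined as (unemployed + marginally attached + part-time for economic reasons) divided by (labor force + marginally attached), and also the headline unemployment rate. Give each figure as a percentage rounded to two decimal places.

Labor force = 2,628.12 + 136.27 = 2,764.39 thousand.
Numerator = 136.27 + 46.34 + 110.11 = 292.72 thousand.
Denominator = 2,764.39 + 46.34 = 2,810.73 thousand.
Broad rate = 292.72 / 2,810.73 = 10.41%.
Headline unemployment rate = 136.27 / 2,764.39 = 4.93%.

Broad underutilization rate ≈ 10.41%; headline unemployment rate ≈ 4.93%.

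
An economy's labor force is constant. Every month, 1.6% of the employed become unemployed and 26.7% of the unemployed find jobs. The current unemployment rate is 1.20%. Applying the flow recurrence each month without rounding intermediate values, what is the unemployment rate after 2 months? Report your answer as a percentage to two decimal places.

With a fixed labor force, u_{t+1} = u_t + s·(1−u_t) − f·u_t = u_t·(1−s−f) + s.
Here 1−s−f = 0.717 and s = 0.016.
u_1 = 0.012000 × 0.717 + 0.016 = 0.024604.
u_2 = 0.024604 × 0.717 + 0.016 = 0.033641.

Unemployment rate after two months ≈ 3.36%.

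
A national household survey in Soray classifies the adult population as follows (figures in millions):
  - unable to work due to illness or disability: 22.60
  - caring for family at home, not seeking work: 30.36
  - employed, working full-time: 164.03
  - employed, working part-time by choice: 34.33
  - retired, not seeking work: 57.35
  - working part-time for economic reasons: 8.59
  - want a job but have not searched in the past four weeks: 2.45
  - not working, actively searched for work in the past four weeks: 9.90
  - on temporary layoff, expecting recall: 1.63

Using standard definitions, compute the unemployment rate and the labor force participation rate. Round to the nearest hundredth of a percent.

Unemployment rate ≈ 5.28%; labor force participation rate ≈ 65.96%.

Employed = 164.03 + 34.33 + 8.59 = 206.95 million (anyone who worked, including part-time for economic reasons, counts as employed).
Unemployed = 9.90 + 1.63 = 11.53 million (jobless and actively searching, or on temporary layoff).
Labor force = 206.95 + 11.53 = 218.48 million.
Not in labor force = 22.60 + 30.36 + 57.35 + 2.45 = 112.76 million (those not working and not actively searching are outside the labor force — including those who want a job but have given up searching).
Civilian working-age population = 218.48 + 112.76 = 331.24 million.
Unemployment rate = 11.53 / 218.48 = 5.28%.
Labor force participation rate = 218.48 / 331.24 = 65.96%.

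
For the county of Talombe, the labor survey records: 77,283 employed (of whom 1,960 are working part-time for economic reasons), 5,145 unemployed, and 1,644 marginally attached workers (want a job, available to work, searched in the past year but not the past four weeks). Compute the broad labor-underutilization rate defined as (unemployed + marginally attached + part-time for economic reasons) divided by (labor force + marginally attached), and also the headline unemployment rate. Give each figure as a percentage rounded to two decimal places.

Labor force = 77,283 + 5,145 = 82,428.
Numerator = 5,145 + 1,644 + 1,960 = 8,749.
Denominator = 82,428 + 1,644 = 84,072.
Broad rate = 8,749 / 84,072 = 10.41%.
Headline unemployment rate = 5,145 / 82,428 = 6.24%.

Broad underutilization rate ≈ 10.41%; headline unemployment rate ≈ 6.24%.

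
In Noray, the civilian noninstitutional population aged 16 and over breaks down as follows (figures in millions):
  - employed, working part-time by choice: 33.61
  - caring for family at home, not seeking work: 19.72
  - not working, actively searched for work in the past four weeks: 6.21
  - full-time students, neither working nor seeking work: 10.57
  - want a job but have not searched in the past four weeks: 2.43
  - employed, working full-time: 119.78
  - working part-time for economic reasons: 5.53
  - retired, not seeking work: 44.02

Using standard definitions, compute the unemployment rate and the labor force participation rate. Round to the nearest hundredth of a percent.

Unemployment rate ≈ 3.76%; labor force participation rate ≈ 68.27%.

Employed = 33.61 + 119.78 + 5.53 = 158.92 million (anyone who worked, including part-time for economic reasons, counts as employed).
Unemployed = 6.21 million.
Labor force = 158.92 + 6.21 = 165.13 million.
Not in labor force = 19.72 + 10.57 + 2.43 + 44.02 = 76.74 million (those not working and not actively searching are outside the labor force — including those who want a job but have given up searching).
Civilian working-age population = 165.13 + 76.74 = 241.87 million.
Unemployment rate = 6.21 / 165.13 = 3.76%.
Labor force participation rate = 165.13 / 241.87 = 68.27%.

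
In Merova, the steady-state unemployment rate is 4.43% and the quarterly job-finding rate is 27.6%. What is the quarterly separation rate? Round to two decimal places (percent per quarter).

From u* = s/(s+f): s = u·f/(1−u).
s = 0.0443 × 27.6 / (1 − 0.0443) = 1.2227 / 0.9557 ≈ 1.28% per quarter.

Separation rate ≈ 1.28% per quarter.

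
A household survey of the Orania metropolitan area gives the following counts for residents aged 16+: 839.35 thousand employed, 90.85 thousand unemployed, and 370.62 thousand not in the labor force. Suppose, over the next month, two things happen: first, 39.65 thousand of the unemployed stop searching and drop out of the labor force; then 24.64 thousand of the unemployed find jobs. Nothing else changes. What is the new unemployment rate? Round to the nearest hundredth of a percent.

New unemployment rate ≈ 2.98%.

Initially, labor force = 839.35 + 90.85 = 930.20 thousand, so u = 90.85/930.20 = 9.77%.
After the first change, unemployed and labor force both fall by 39.65 → E = 839.35, U = 51.20, labor force = 890.55 thousand.
After the second change, unemployed falls and employed rises by 24.64; labor force unchanged → E = 863.99, U = 26.56, labor force = 890.55 thousand.
New unemployment rate = 26.56 / 890.55 = 2.98%.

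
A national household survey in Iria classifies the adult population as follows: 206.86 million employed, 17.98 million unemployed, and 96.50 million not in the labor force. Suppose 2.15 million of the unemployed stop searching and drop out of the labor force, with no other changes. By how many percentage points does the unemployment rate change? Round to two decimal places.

The unemployment rate changes by −0.89 percentage points.

Initially, labor force = 206.86 + 17.98 = 224.84 million, so u = 17.98/224.84 = 8.00%.
After the change, unemployed and labor force both fall by 2.15 → E = 206.86, U = 15.83, labor force = 222.69 million.
New unemployment rate = 15.83 / 222.69 = 7.11%.
Change = 7.11% − 8.00% = −0.89 percentage points.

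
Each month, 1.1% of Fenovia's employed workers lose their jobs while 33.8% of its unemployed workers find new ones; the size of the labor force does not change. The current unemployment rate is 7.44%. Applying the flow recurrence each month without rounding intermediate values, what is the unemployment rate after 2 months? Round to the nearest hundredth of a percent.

Unemployment rate after two months ≈ 4.97%.

With a fixed labor force, u_{t+1} = u_t + s·(1−u_t) − f·u_t = u_t·(1−s−f) + s.
Here 1−s−f = 0.651 and s = 0.011.
u_1 = 0.074400 × 0.651 + 0.011 = 0.059434.
u_2 = 0.059434 × 0.651 + 0.011 = 0.049692.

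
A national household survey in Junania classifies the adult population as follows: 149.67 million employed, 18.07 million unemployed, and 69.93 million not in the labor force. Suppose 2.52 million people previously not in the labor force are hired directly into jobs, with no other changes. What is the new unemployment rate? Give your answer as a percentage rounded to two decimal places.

Initially, labor force = 149.67 + 18.07 = 167.74 million, so u = 18.07/167.74 = 10.77%.
After the change, employed and labor force both rise by 2.52; unemployed unchanged → E = 152.19, U = 18.07, labor force = 170.26 million.
New unemployment rate = 18.07 / 170.26 = 10.61%.

New unemployment rate ≈ 10.61%.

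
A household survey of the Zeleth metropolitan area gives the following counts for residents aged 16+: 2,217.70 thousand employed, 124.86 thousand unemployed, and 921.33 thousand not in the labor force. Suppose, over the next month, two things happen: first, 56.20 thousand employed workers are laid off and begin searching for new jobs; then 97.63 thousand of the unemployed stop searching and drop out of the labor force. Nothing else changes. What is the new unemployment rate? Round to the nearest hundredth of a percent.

Initially, labor force = 2,217.70 + 124.86 = 2,342.56 thousand, so u = 124.86/2,342.56 = 5.33%.
After the first change, employed falls and unemployed rises by 56.20; labor force unchanged → E = 2,161.50, U = 181.06, labor force = 2,342.56 thousand.
After the second change, unemployed and labor force both fall by 97.63 → E = 2,161.50, U = 83.43, labor force = 2,244.93 thousand.
New unemployment rate = 83.43 / 2,244.93 = 3.72%.

New unemployment rate ≈ 3.72%.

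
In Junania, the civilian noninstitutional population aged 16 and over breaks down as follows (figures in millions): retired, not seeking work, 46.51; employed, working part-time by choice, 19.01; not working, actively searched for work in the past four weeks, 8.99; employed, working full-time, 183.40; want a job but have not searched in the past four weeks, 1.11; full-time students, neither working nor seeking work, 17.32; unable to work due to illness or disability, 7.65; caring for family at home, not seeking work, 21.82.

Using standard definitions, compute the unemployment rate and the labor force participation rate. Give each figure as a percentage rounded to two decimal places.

Employed = 19.01 + 183.40 = 202.41 million.
Unemployed = 8.99 million.
Labor force = 202.41 + 8.99 = 211.40 million.
Not in labor force = 46.51 + 1.11 + 17.32 + 7.65 + 21.82 = 94.41 million (those not working and not actively searching are outside the labor force — including those who want a job but have given up searching).
Civilian working-age population = 211.40 + 94.41 = 305.81 million.
Unemployment rate = 8.99 / 211.40 = 4.25%.
Labor force participation rate = 211.40 / 305.81 = 69.13%.

Unemployment rate ≈ 4.25%; labor force participation rate ≈ 69.13%.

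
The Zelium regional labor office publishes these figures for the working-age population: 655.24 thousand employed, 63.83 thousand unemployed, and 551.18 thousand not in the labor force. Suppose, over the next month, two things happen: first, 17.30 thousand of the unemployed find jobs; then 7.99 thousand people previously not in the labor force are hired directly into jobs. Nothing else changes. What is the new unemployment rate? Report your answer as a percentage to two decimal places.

New unemployment rate ≈ 6.40%.

Initially, labor force = 655.24 + 63.83 = 719.07 thousand, so u = 63.83/719.07 = 8.88%.
After the first change, unemployed falls and employed rises by 17.30; labor force unchanged → E = 672.54, U = 46.53, labor force = 719.07 thousand.
After the second change, employed and labor force both rise by 7.99; unemployed unchanged → E = 680.53, U = 46.53, labor force = 727.06 thousand.
New unemployment rate = 46.53 / 727.06 = 6.40%.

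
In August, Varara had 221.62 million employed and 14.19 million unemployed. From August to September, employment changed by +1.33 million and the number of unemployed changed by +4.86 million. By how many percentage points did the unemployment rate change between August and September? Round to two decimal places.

The unemployment rate changed by +1.85 percentage points.

August: labor force = 221.62 + 14.19 = 235.81; u = 14.19/235.81 = 6.02%.
September: labor force = 222.95 + 19.05 = 242.00; u = 19.05/242.00 = 7.87%.
Change = 7.87% − 6.02% = +1.85 pp.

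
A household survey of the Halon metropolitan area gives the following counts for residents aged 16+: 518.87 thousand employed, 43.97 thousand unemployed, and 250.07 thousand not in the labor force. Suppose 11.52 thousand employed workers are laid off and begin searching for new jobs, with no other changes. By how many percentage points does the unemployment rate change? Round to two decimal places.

Initially, labor force = 518.87 + 43.97 = 562.84 thousand, so u = 43.97/562.84 = 7.81%.
After the change, employed falls and unemployed rises by 11.52; labor force unchanged → E = 507.35, U = 55.49, labor force = 562.84 thousand.
New unemployment rate = 55.49 / 562.84 = 9.86%.
Change = 9.86% − 7.81% = +2.05 percentage points.

The unemployment rate changes by +2.05 percentage points.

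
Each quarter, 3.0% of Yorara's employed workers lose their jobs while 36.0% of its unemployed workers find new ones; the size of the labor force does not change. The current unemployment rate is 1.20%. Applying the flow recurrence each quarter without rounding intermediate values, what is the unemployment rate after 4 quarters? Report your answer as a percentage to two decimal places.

Unemployment rate after four quarters ≈ 6.79%.

With a fixed labor force, u_{t+1} = u_t + s·(1−u_t) − f·u_t = u_t·(1−s−f) + s.
Here 1−s−f = 0.610 and s = 0.030.
u_1 = 0.012000 × 0.610 + 0.030 = 0.037320.
u_2 = 0.037320 × 0.610 + 0.030 = 0.052765.
u_3 = 0.052765 × 0.610 + 0.030 = 0.062187.
u_4 = 0.062187 × 0.610 + 0.030 = 0.067934.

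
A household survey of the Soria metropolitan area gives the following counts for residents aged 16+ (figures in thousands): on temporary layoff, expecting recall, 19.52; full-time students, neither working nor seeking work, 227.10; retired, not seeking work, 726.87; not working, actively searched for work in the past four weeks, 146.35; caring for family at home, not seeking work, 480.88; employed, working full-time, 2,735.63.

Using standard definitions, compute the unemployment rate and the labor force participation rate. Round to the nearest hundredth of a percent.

Employed = 2,735.63 thousand.
Unemployed = 19.52 + 146.35 = 165.87 thousand (jobless and actively searching, or on temporary layoff).
Labor force = 2,735.63 + 165.87 = 2,901.50 thousand.
Not in labor force = 227.10 + 726.87 + 480.88 = 1,434.85 thousand (those not working and not actively searching are outside the labor force).
Civilian working-age population = 2,901.50 + 1,434.85 = 4,336.35 thousand.
Unemployment rate = 165.87 / 2,901.50 = 5.72%.
Labor force participation rate = 2,901.50 / 4,336.35 = 66.91%.

Unemployment rate ≈ 5.72%; labor force participation rate ≈ 66.91%.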